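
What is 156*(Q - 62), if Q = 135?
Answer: 11388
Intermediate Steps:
156*(Q - 62) = 156*(135 - 62) = 156*73 = 11388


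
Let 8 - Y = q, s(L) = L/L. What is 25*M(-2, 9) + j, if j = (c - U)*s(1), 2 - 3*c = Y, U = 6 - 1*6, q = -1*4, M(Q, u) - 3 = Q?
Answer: 65/3 ≈ 21.667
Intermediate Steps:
M(Q, u) = 3 + Q
s(L) = 1
q = -4
U = 0 (U = 6 - 6 = 0)
Y = 12 (Y = 8 - 1*(-4) = 8 + 4 = 12)
c = -10/3 (c = ⅔ - ⅓*12 = ⅔ - 4 = -10/3 ≈ -3.3333)
j = -10/3 (j = (-10/3 - 1*0)*1 = (-10/3 + 0)*1 = -10/3*1 = -10/3 ≈ -3.3333)
25*M(-2, 9) + j = 25*(3 - 2) - 10/3 = 25*1 - 10/3 = 25 - 10/3 = 65/3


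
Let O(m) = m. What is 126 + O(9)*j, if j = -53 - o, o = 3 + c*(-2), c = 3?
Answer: -324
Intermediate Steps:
o = -3 (o = 3 + 3*(-2) = 3 - 6 = -3)
j = -50 (j = -53 - 1*(-3) = -53 + 3 = -50)
126 + O(9)*j = 126 + 9*(-50) = 126 - 450 = -324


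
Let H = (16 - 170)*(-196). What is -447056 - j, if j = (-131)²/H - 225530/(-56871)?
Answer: -767421548647535/1716594264 ≈ -4.4706e+5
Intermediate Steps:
H = 30184 (H = -154*(-196) = 30184)
j = 7783360751/1716594264 (j = (-131)²/30184 - 225530/(-56871) = 17161*(1/30184) - 225530*(-1/56871) = 17161/30184 + 225530/56871 = 7783360751/1716594264 ≈ 4.5342)
-447056 - j = -447056 - 1*7783360751/1716594264 = -447056 - 7783360751/1716594264 = -767421548647535/1716594264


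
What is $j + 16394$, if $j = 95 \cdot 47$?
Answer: $20859$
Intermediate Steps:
$j = 4465$
$j + 16394 = 4465 + 16394 = 20859$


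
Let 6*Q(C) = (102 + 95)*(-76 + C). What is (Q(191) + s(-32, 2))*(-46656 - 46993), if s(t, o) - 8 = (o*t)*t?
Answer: -3276872159/6 ≈ -5.4615e+8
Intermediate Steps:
Q(C) = -7486/3 + 197*C/6 (Q(C) = ((102 + 95)*(-76 + C))/6 = (197*(-76 + C))/6 = (-14972 + 197*C)/6 = -7486/3 + 197*C/6)
s(t, o) = 8 + o*t**2 (s(t, o) = 8 + (o*t)*t = 8 + o*t**2)
(Q(191) + s(-32, 2))*(-46656 - 46993) = ((-7486/3 + (197/6)*191) + (8 + 2*(-32)**2))*(-46656 - 46993) = ((-7486/3 + 37627/6) + (8 + 2*1024))*(-93649) = (22655/6 + (8 + 2048))*(-93649) = (22655/6 + 2056)*(-93649) = (34991/6)*(-93649) = -3276872159/6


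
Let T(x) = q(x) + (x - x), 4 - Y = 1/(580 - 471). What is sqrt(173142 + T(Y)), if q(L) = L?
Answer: sqrt(2057147517)/109 ≈ 416.11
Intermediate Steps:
Y = 435/109 (Y = 4 - 1/(580 - 471) = 4 - 1/109 = 435/109 ≈ 3.9908)
T(x) = x (T(x) = x + (x - x) = x + 0 = x)
sqrt(173142 + T(Y)) = sqrt(173142 + 435/109) = sqrt(18872913/109) = sqrt(2057147517)/109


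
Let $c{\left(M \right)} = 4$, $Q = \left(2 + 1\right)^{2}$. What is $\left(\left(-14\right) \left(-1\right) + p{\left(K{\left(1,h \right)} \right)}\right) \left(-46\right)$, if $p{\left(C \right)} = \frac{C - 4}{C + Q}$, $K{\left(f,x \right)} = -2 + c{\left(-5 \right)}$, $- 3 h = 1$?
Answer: $- \frac{6992}{11} \approx -635.64$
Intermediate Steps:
$Q = 9$ ($Q = 3^{2} = 9$)
$h = - \frac{1}{3}$ ($h = \left(- \frac{1}{3}\right) 1 = - \frac{1}{3} \approx -0.33333$)
$K{\left(f,x \right)} = 2$ ($K{\left(f,x \right)} = -2 + 4 = 2$)
$p{\left(C \right)} = \frac{-4 + C}{9 + C}$ ($p{\left(C \right)} = \frac{C - 4}{C + 9} = \frac{-4 + C}{9 + C}$)
$\left(\left(-14\right) \left(-1\right) + p{\left(K{\left(1,h \right)} \right)}\right) \left(-46\right) = \left(\left(-14\right) \left(-1\right) + \frac{-4 + 2}{9 + 2}\right) \left(-46\right) = \left(14 + \frac{1}{11} \left(-2\right)\right) \left(-46\right) = \left(14 - \frac{2}{11}\right) \left(-46\right) = \frac{152}{11} \left(-46\right) = - \frac{6992}{11}$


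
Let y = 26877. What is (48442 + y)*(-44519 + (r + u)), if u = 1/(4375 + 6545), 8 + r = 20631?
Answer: -19654065162761/10920 ≈ -1.7998e+9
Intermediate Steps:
r = 20623 (r = -8 + 20631 = 20623)
u = 1/10920 ≈ 9.1575e-5
(48442 + y)*(-44519 + (r + u)) = (48442 + 26877)*(-44519 + (20623 + 1/10920)) = 75319*(-44519 + 225203161/10920) = 75319*(-260944319/10920) = -19654065162761/10920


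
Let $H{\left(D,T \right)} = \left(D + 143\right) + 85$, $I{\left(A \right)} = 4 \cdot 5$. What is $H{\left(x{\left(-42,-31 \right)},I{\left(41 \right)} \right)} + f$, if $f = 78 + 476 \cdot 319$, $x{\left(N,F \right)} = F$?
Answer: $152119$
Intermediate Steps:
$I{\left(A \right)} = 20$
$H{\left(D,T \right)} = 228 + D$ ($H{\left(D,T \right)} = \left(143 + D\right) + 85 = 228 + D$)
$f = 151922$ ($f = 78 + 151844 = 151922$)
$H{\left(x{\left(-42,-31 \right)},I{\left(41 \right)} \right)} + f = \left(228 - 31\right) + 151922 = 197 + 151922 = 152119$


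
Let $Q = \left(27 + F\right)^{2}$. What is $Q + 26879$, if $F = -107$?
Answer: $33279$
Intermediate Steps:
$Q = 6400$ ($Q = \left(27 - 107\right)^{2} = \left(-80\right)^{2} = 6400$)
$Q + 26879 = 6400 + 26879 = 33279$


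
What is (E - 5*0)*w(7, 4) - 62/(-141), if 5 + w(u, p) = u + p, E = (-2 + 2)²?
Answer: 62/141 ≈ 0.43972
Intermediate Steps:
E = 0 (E = 0² = 0)
w(u, p) = -5 + p + u (w(u, p) = -5 + (u + p) = -5 + (p + u) = -5 + p + u)
(E - 5*0)*w(7, 4) - 62/(-141) = (0 - 5*0)*(-5 + 4 + 7) - 62/(-141) = (0 + 0)*6 - 62*(-1/141) = 0*6 + 62/141 = 0 + 62/141 = 62/141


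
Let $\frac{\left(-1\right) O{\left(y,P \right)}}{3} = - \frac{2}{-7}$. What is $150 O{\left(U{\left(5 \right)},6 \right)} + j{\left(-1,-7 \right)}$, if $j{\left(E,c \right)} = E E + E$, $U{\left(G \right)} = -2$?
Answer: $- \frac{900}{7} \approx -128.57$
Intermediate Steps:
$j{\left(E,c \right)} = E + E^{2}$ ($j{\left(E,c \right)} = E^{2} + E = E + E^{2}$)
$O{\left(y,P \right)} = - \frac{6}{7}$ ($O{\left(y,P \right)} = - 3 \left(- \frac{2}{-7}\right) = - 3 \left(\left(-2\right) \left(- \frac{1}{7}\right)\right) = \left(-3\right) \frac{2}{7} = - \frac{6}{7}$)
$150 O{\left(U{\left(5 \right)},6 \right)} + j{\left(-1,-7 \right)} = 150 \left(- \frac{6}{7}\right) - \left(1 - 1\right) = - \frac{900}{7} - 0 = - \frac{900}{7} + 0 = - \frac{900}{7}$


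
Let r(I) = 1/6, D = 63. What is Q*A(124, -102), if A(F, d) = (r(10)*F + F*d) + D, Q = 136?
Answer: -5126248/3 ≈ -1.7088e+6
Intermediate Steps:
r(I) = 1/6
A(F, d) = 63 + F/6 + F*d (A(F, d) = (F/6 + F*d) + 63 = 63 + F/6 + F*d)
Q*A(124, -102) = 136*(63 + (1/6)*124 + 124*(-102)) = 136*(63 + 62/3 - 12648) = 136*(-37693/3) = -5126248/3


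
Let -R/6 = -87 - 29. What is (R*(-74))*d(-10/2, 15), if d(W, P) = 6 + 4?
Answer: -515040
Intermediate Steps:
R = 696 (R = -6*(-87 - 29) = -6*(-116) = 696)
d(W, P) = 10
(R*(-74))*d(-10/2, 15) = (696*(-74))*10 = -51504*10 = -515040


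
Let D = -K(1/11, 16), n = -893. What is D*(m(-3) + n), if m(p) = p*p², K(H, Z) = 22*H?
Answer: 1840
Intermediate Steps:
D = -2 (D = -22/11 = -1*2 = -2)
m(p) = p³
D*(m(-3) + n) = -2*((-3)³ - 893) = -2*(-27 - 893) = -2*(-920) = 1840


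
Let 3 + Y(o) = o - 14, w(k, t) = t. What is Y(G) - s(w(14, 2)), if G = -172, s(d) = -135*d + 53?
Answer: 28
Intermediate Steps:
s(d) = 53 - 135*d
Y(o) = -17 + o (Y(o) = -3 + (o - 14) = -3 + (-14 + o) = -17 + o)
Y(G) - s(w(14, 2)) = (-17 - 172) - (53 - 135*2) = -189 - (53 - 270) = -189 - 1*(-217) = -189 + 217 = 28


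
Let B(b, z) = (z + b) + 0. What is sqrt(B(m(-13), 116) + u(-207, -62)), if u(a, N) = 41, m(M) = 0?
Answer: sqrt(157) ≈ 12.530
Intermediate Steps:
B(b, z) = b + z (B(b, z) = (b + z) + 0 = b + z)
sqrt(B(m(-13), 116) + u(-207, -62)) = sqrt((0 + 116) + 41) = sqrt(116 + 41) = sqrt(157)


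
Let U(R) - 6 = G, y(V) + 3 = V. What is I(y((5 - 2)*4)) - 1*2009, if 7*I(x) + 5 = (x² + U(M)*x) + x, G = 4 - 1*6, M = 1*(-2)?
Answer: -13942/7 ≈ -1991.7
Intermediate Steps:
M = -2
G = -2 (G = 4 - 6 = -2)
y(V) = -3 + V
U(R) = 4 (U(R) = 6 - 2 = 4)
I(x) = -5/7 + x²/7 + 5*x/7 (I(x) = -5/7 + ((x² + 4*x) + x)/7 = -5/7 + (x² + 5*x)/7 = -5/7 + (x²/7 + 5*x/7) = -5/7 + x²/7 + 5*x/7)
I(y((5 - 2)*4)) - 1*2009 = (-5/7 + (-3 + (5 - 2)*4)²/7 + 5*(-3 + (5 - 2)*4)/7) - 1*2009 = (-5/7 + (-3 + 3*4)²/7 + 5*(-3 + 3*4)/7) - 2009 = (-5/7 + (-3 + 12)²/7 + 5*(-3 + 12)/7) - 2009 = (-5/7 + (⅐)*9² + (5/7)*9) - 2009 = (-5/7 + (⅐)*81 + 45/7) - 2009 = (-5/7 + 81/7 + 45/7) - 2009 = 121/7 - 2009 = -13942/7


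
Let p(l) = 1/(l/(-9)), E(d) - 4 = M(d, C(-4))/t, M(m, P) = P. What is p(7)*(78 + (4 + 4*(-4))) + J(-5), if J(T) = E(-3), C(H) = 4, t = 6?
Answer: -1684/21 ≈ -80.190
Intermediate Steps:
E(d) = 14/3 (E(d) = 4 + 4/6 = 4 + 4*(⅙) = 4 + ⅔ = 14/3)
J(T) = 14/3
p(l) = -9/l (p(l) = 1/(l*(-⅑)) = 1/(-l/9) = -9/l)
p(7)*(78 + (4 + 4*(-4))) + J(-5) = (-9/7)*(78 + (4 + 4*(-4))) + 14/3 = (-9*⅐)*(78 + (4 - 16)) + 14/3 = -9*(78 - 12)/7 + 14/3 = -9/7*66 + 14/3 = -594/7 + 14/3 = -1684/21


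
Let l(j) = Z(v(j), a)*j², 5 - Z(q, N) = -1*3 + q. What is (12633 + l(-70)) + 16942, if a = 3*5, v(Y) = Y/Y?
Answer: 63875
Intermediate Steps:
v(Y) = 1
a = 15
Z(q, N) = 8 - q (Z(q, N) = 5 - (-1*3 + q) = 5 - (-3 + q) = 5 + (3 - q) = 8 - q)
l(j) = 7*j² (l(j) = (8 - 1*1)*j² = (8 - 1)*j² = 7*j²)
(12633 + l(-70)) + 16942 = (12633 + 7*(-70)²) + 16942 = (12633 + 7*4900) + 16942 = (12633 + 34300) + 16942 = 46933 + 16942 = 63875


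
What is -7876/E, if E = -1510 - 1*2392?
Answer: 3938/1951 ≈ 2.0185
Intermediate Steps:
E = -3902 (E = -1510 - 2392 = -3902)
-7876/E = -7876/(-3902) = -7876*(-1/3902) = 3938/1951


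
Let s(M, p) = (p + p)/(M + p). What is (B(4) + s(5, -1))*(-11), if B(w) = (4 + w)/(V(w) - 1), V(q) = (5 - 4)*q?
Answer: -143/6 ≈ -23.833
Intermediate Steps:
V(q) = q (V(q) = 1*q = q)
s(M, p) = 2*p/(M + p) (s(M, p) = (2*p)/(M + p) = 2*p/(M + p))
B(w) = (4 + w)/(-1 + w) (B(w) = (4 + w)/(w - 1) = (4 + w)/(-1 + w))
(B(4) + s(5, -1))*(-11) = ((4 + 4)/(-1 + 4) + 2*(-1)/(5 - 1))*(-11) = (8/3 + 2*(-1)/4)*(-11) = ((1/3)*8 + 2*(-1)*(1/4))*(-11) = (8/3 - 1/2)*(-11) = (13/6)*(-11) = -143/6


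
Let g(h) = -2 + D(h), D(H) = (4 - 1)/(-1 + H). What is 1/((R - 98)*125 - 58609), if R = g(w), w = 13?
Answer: -4/284311 ≈ -1.4069e-5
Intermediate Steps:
D(H) = 3/(-1 + H)
g(h) = -2 + 3/(-1 + h)
R = -7/4 (R = (5 - 2*13)/(-1 + 13) = (5 - 26)/12 = (1/12)*(-21) = -7/4 ≈ -1.7500)
1/((R - 98)*125 - 58609) = 1/((-7/4 - 98)*125 - 58609) = 1/(-399/4*125 - 58609) = 1/(-49875/4 - 58609) = 1/(-284311/4) = -4/284311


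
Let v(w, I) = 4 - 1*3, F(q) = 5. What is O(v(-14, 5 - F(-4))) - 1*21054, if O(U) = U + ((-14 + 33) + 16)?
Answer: -21018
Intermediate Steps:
v(w, I) = 1 (v(w, I) = 4 - 3 = 1)
O(U) = 35 + U (O(U) = U + (19 + 16) = U + 35 = 35 + U)
O(v(-14, 5 - F(-4))) - 1*21054 = (35 + 1) - 1*21054 = 36 - 21054 = -21018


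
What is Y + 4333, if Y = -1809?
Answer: 2524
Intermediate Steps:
Y + 4333 = -1809 + 4333 = 2524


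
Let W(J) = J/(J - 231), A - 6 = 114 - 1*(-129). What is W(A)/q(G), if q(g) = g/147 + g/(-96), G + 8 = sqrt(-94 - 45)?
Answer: 74368/493 + 9296*I*sqrt(139)/493 ≈ 150.85 + 222.31*I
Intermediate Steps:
G = -8 + I*sqrt(139) (G = -8 + sqrt(-94 - 45) = -8 + sqrt(-139) = -8 + I*sqrt(139) ≈ -8.0 + 11.79*I)
q(g) = -17*g/4704 (q(g) = g*(1/147) + g*(-1/96) = g/147 - g/96 = -17*g/4704)
A = 249 (A = 6 + (114 - 1*(-129)) = 6 + (114 + 129) = 6 + 243 = 249)
W(J) = J/(-231 + J)
W(A)/q(G) = (249/(-231 + 249))/((-17*(-8 + I*sqrt(139))/4704)) = (249/18)/(17/588 - 17*I*sqrt(139)/4704) = (249*(1/18))/(17/588 - 17*I*sqrt(139)/4704) = 83/(6*(17/588 - 17*I*sqrt(139)/4704))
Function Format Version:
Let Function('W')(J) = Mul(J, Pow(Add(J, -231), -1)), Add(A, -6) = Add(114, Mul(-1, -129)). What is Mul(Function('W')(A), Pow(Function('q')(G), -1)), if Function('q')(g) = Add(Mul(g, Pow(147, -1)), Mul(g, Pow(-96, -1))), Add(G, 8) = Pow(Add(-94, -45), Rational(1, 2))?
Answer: Add(Rational(74368, 493), Mul(Rational(9296, 493), I, Pow(139, Rational(1, 2)))) ≈ Add(150.85, Mul(222.31, I))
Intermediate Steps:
G = Add(-8, Mul(I, Pow(139, Rational(1, 2)))) (G = Add(-8, Pow(Add(-94, -45), Rational(1, 2))) = Add(-8, Pow(-139, Rational(1, 2))) = Add(-8, Mul(I, Pow(139, Rational(1, 2)))) ≈ Add(-8.0000, Mul(11.790, I)))
Function('q')(g) = Mul(Rational(-17, 4704), g) (Function('q')(g) = Add(Mul(g, Rational(1, 147)), Mul(g, Rational(-1, 96))) = Add(Mul(Rational(1, 147), g), Mul(Rational(-1, 96), g)) = Mul(Rational(-17, 4704), g))
A = 249 (A = Add(6, Add(114, Mul(-1, -129))) = Add(6, Add(114, 129)) = Add(6, 243) = 249)
Function('W')(J) = Mul(J, Pow(Add(-231, J), -1))
Mul(Function('W')(A), Pow(Function('q')(G), -1)) = Mul(Mul(249, Pow(Add(-231, 249), -1)), Pow(Mul(Rational(-17, 4704), Add(-8, Mul(I, Pow(139, Rational(1, 2))))), -1)) = Mul(Mul(249, Pow(18, -1)), Pow(Add(Rational(17, 588), Mul(Rational(-17, 4704), I, Pow(139, Rational(1, 2)))), -1)) = Mul(Mul(249, Rational(1, 18)), Pow(Add(Rational(17, 588), Mul(Rational(-17, 4704), I, Pow(139, Rational(1, 2)))), -1)) = Mul(Rational(83, 6), Pow(Add(Rational(17, 588), Mul(Rational(-17, 4704), I, Pow(139, Rational(1, 2)))), -1))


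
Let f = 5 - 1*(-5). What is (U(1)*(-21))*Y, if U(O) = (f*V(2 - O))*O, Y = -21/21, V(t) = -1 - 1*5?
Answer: -1260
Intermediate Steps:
V(t) = -6 (V(t) = -1 - 5 = -6)
f = 10 (f = 5 + 5 = 10)
Y = -1 (Y = -21*1/21 = -1)
U(O) = -60*O (U(O) = (10*(-6))*O = -60*O)
(U(1)*(-21))*Y = (-60*1*(-21))*(-1) = -60*(-21)*(-1) = 1260*(-1) = -1260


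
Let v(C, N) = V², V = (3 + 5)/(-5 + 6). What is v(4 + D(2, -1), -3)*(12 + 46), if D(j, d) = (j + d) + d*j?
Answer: 3712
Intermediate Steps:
V = 8 (V = 8/1 = 8*1 = 8)
D(j, d) = d + j + d*j (D(j, d) = (d + j) + d*j = d + j + d*j)
v(C, N) = 64 (v(C, N) = 8² = 64)
v(4 + D(2, -1), -3)*(12 + 46) = 64*(12 + 46) = 64*58 = 3712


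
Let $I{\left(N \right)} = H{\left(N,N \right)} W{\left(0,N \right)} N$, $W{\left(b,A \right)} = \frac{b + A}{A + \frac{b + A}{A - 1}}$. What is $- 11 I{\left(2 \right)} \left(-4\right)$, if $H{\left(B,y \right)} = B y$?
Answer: $176$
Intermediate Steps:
$W{\left(b,A \right)} = \frac{A + b}{A + \frac{A + b}{-1 + A}}$
$I{\left(N \right)} = N \left(N^{2} - N\right)$ ($I{\left(N \right)} = N N \frac{N^{2} - N - 0 + N 0}{0 + N^{2}} N = N^{2} \frac{N^{2} - N + 0 + 0}{N^{2}} N = N^{2} \frac{N^{2} - N}{N^{2}} N = \left(N^{2} - N\right) N = N \left(N^{2} - N\right)$)
$- 11 I{\left(2 \right)} \left(-4\right) = - 11 \cdot 2^{2} \left(-1 + 2\right) \left(-4\right) = - 11 \cdot 4 \cdot 1 \left(-4\right) = \left(-11\right) 4 \left(-4\right) = \left(-44\right) \left(-4\right) = 176$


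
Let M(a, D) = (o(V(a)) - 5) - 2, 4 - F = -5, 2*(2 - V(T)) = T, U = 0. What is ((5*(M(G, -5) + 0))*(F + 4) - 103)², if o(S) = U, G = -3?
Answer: 311364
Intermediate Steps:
V(T) = 2 - T/2
o(S) = 0
F = 9 (F = 4 - 1*(-5) = 4 + 5 = 9)
M(a, D) = -7 (M(a, D) = (0 - 5) - 2 = -5 - 2 = -7)
((5*(M(G, -5) + 0))*(F + 4) - 103)² = ((5*(-7 + 0))*(9 + 4) - 103)² = ((5*(-7))*13 - 103)² = (-35*13 - 103)² = (-455 - 103)² = (-558)² = 311364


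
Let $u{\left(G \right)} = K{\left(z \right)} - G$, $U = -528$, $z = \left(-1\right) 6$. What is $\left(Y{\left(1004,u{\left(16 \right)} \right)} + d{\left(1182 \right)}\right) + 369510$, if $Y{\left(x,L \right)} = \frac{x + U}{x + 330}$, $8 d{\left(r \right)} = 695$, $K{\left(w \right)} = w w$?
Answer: $\frac{1972170829}{5336} \approx 3.696 \cdot 10^{5}$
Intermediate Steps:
$z = -6$
$K{\left(w \right)} = w^{2}$
$d{\left(r \right)} = \frac{695}{8}$ ($d{\left(r \right)} = \frac{1}{8} \cdot 695 = \frac{695}{8}$)
$u{\left(G \right)} = 36 - G$ ($u{\left(G \right)} = \left(-6\right)^{2} - G = 36 - G$)
$Y{\left(x,L \right)} = \frac{-528 + x}{330 + x}$ ($Y{\left(x,L \right)} = \frac{x - 528}{x + 330} = \frac{-528 + x}{330 + x}$)
$\left(Y{\left(1004,u{\left(16 \right)} \right)} + d{\left(1182 \right)}\right) + 369510 = \left(\frac{-528 + 1004}{330 + 1004} + \frac{695}{8}\right) + 369510 = \left(\frac{1}{1334} \cdot 476 + \frac{695}{8}\right) + 369510 = \left(\frac{238}{667} + \frac{695}{8}\right) + 369510 = \frac{465469}{5336} + 369510 = \frac{1972170829}{5336}$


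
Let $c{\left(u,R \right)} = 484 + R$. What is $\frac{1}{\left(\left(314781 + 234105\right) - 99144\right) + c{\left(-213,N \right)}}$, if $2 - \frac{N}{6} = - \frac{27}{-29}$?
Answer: $\frac{29}{13056740} \approx 2.2211 \cdot 10^{-6}$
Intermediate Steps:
$N = \frac{186}{29}$ ($N = 12 - 6 \left(- \frac{27}{-29}\right) = 12 - 6 \left(\left(-27\right) \left(- \frac{1}{29}\right)\right) = 12 - \frac{162}{29} = \frac{186}{29} \approx 6.4138$)
$\frac{1}{\left(\left(314781 + 234105\right) - 99144\right) + c{\left(-213,N \right)}} = \frac{1}{\left(\left(314781 + 234105\right) - 99144\right) + \left(484 + \frac{186}{29}\right)} = \frac{1}{\left(548886 - 99144\right) + \frac{14222}{29}} = \frac{1}{449742 + \frac{14222}{29}} = \frac{1}{\frac{13056740}{29}} = \frac{29}{13056740}$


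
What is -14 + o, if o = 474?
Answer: 460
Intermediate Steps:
-14 + o = -14 + 474 = 460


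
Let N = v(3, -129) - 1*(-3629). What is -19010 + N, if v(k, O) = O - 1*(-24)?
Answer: -15486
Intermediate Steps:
v(k, O) = 24 + O (v(k, O) = O + 24 = 24 + O)
N = 3524 (N = (24 - 129) - 1*(-3629) = -105 + 3629 = 3524)
-19010 + N = -19010 + 3524 = -15486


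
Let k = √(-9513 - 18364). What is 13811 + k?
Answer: 13811 + I*√27877 ≈ 13811.0 + 166.96*I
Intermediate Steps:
k = I*√27877 (k = √(-27877) = I*√27877 ≈ 166.96*I)
13811 + k = 13811 + I*√27877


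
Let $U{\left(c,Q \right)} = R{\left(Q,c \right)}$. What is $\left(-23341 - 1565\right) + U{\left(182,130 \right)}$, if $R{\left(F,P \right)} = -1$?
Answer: $-24907$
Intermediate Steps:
$U{\left(c,Q \right)} = -1$
$\left(-23341 - 1565\right) + U{\left(182,130 \right)} = \left(-23341 - 1565\right) - 1 = -24906 - 1 = -24907$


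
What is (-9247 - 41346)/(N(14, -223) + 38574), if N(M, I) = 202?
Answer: -50593/38776 ≈ -1.3048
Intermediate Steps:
(-9247 - 41346)/(N(14, -223) + 38574) = (-9247 - 41346)/(202 + 38574) = -50593/38776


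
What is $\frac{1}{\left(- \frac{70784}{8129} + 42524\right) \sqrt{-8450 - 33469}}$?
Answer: $- \frac{8129 i \sqrt{41919}}{14487491952228} \approx - 1.1488 \cdot 10^{-7} i$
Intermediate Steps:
$\frac{1}{\left(- \frac{70784}{8129} + 42524\right) \sqrt{-8450 - 33469}} = \frac{1}{\left(\left(-70784\right) \frac{1}{8129} + 42524\right) \sqrt{-41919}} = \frac{1}{\left(- \frac{70784}{8129} + 42524\right) i \sqrt{41919}} = \frac{\left(- \frac{1}{41919}\right) i \sqrt{41919}}{\frac{345606812}{8129}} = \frac{8129 \left(- \frac{i \sqrt{41919}}{41919}\right)}{345606812} = - \frac{8129 i \sqrt{41919}}{14487491952228}$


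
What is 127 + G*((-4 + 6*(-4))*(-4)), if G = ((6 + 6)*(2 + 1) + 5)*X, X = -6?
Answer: -27425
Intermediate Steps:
G = -246 (G = ((6 + 6)*(2 + 1) + 5)*(-6) = (12*3 + 5)*(-6) = (36 + 5)*(-6) = 41*(-6) = -246)
127 + G*((-4 + 6*(-4))*(-4)) = 127 - 246*(-4 + 6*(-4))*(-4) = 127 - 246*(-4 - 24)*(-4) = 127 - (-6888)*(-4) = 127 - 246*112 = 127 - 27552 = -27425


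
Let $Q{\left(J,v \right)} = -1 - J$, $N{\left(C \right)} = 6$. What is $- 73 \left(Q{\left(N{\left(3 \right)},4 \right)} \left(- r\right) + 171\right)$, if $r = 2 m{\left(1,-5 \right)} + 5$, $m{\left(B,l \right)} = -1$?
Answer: $-14016$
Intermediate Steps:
$r = 3$ ($r = 2 \left(-1\right) + 5 = -2 + 5 = 3$)
$- 73 \left(Q{\left(N{\left(3 \right)},4 \right)} \left(- r\right) + 171\right) = - 73 \left(\left(-1 - 6\right) \left(\left(-1\right) 3\right) + 171\right) = - 73 \left(\left(-1 - 6\right) \left(-3\right) + 171\right) = - 73 \left(\left(-7\right) \left(-3\right) + 171\right) = - 73 \left(21 + 171\right) = \left(-73\right) 192 = -14016$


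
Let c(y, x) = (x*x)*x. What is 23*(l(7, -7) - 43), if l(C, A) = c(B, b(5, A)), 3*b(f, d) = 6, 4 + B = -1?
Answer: -805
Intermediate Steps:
B = -5 (B = -4 - 1 = -5)
b(f, d) = 2 (b(f, d) = (⅓)*6 = 2)
c(y, x) = x³ (c(y, x) = x²*x = x³)
l(C, A) = 8 (l(C, A) = 2³ = 8)
23*(l(7, -7) - 43) = 23*(8 - 43) = 23*(-35) = -805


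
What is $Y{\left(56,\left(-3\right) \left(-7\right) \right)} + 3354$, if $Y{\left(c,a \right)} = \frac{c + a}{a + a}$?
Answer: $\frac{20135}{6} \approx 3355.8$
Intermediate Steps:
$Y{\left(c,a \right)} = \frac{a + c}{2 a}$
$Y{\left(56,\left(-3\right) \left(-7\right) \right)} + 3354 = \frac{\left(-3\right) \left(-7\right) + 56}{2 \left(\left(-3\right) \left(-7\right)\right)} + 3354 = \frac{21 + 56}{2 \cdot 21} + 3354 = \frac{1}{2} \cdot \frac{1}{21} \cdot 77 + 3354 = \frac{11}{6} + 3354 = \frac{20135}{6}$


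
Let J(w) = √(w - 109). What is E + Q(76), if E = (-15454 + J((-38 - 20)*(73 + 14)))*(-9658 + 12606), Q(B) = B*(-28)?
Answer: -45560520 + 2948*I*√5155 ≈ -4.5561e+7 + 2.1166e+5*I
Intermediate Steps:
J(w) = √(-109 + w)
Q(B) = -28*B
E = -45558392 + 2948*I*√5155 (E = (-15454 + √(-109 + (-38 - 20)*(73 + 14)))*(-9658 + 12606) = (-15454 + √(-109 - 58*87))*2948 = (-15454 + √(-109 - 5046))*2948 = (-15454 + √(-5155))*2948 = (-15454 + I*√5155)*2948 = -45558392 + 2948*I*√5155 ≈ -4.5558e+7 + 2.1166e+5*I)
E + Q(76) = (-45558392 + 2948*I*√5155) - 28*76 = (-45558392 + 2948*I*√5155) - 2128 = -45560520 + 2948*I*√5155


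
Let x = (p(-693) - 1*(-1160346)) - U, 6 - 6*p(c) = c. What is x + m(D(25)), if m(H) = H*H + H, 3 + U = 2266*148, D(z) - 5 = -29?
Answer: 1651299/2 ≈ 8.2565e+5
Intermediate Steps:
D(z) = -24 (D(z) = 5 - 29 = -24)
U = 335365 (U = -3 + 2266*148 = -3 + 335368 = 335365)
p(c) = 1 - c/6
m(H) = H + H² (m(H) = H² + H = H + H²)
x = 1650195/2 (x = ((1 - ⅙*(-693)) - 1*(-1160346)) - 1*335365 = ((1 + 231/2) + 1160346) - 335365 = (233/2 + 1160346) - 335365 = 2320925/2 - 335365 = 1650195/2 ≈ 8.2510e+5)
x + m(D(25)) = 1650195/2 - 24*(1 - 24) = 1650195/2 - 24*(-23) = 1650195/2 + 552 = 1651299/2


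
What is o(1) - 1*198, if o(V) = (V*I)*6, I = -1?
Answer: -204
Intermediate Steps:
o(V) = -6*V (o(V) = (V*(-1))*6 = -V*6 = -6*V)
o(1) - 1*198 = -6*1 - 1*198 = -6 - 198 = -204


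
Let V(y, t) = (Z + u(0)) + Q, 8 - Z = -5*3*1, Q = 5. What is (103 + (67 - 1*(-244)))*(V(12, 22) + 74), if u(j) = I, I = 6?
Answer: 44712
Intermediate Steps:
u(j) = 6
Z = 23 (Z = 8 - (-5*3) = 8 - (-15) = 8 - 1*(-15) = 8 + 15 = 23)
V(y, t) = 34 (V(y, t) = (23 + 6) + 5 = 29 + 5 = 34)
(103 + (67 - 1*(-244)))*(V(12, 22) + 74) = (103 + (67 - 1*(-244)))*(34 + 74) = (103 + (67 + 244))*108 = (103 + 311)*108 = 414*108 = 44712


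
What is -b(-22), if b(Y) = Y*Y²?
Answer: 10648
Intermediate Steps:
b(Y) = Y³
-b(-22) = -1*(-22)³ = -1*(-10648) = 10648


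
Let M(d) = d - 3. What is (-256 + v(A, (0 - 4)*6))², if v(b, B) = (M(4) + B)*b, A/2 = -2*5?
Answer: 41616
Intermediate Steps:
M(d) = -3 + d
A = -20 (A = 2*(-2*5) = 2*(-10) = -20)
v(b, B) = b*(1 + B) (v(b, B) = ((-3 + 4) + B)*b = (1 + B)*b = b*(1 + B))
(-256 + v(A, (0 - 4)*6))² = (-256 - 20*(1 + (0 - 4)*6))² = (-256 - 20*(1 - 4*6))² = (-256 - 20*(1 - 24))² = (-256 - 20*(-23))² = (-256 + 460)² = 204² = 41616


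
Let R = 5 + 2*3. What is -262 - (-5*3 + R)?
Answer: -258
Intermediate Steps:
R = 11 (R = 5 + 6 = 11)
-262 - (-5*3 + R) = -262 - (-5*3 + 11) = -262 - (-15 + 11) = -262 - 1*(-4) = -262 + 4 = -258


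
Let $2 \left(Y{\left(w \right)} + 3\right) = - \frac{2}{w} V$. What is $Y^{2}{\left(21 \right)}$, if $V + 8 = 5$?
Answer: $\frac{400}{49} \approx 8.1633$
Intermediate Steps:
$V = -3$ ($V = -8 + 5 = -3$)
$Y{\left(w \right)} = -3 + \frac{3}{w}$ ($Y{\left(w \right)} = -3 + \frac{- \frac{2}{w} \left(-3\right)}{2} = -3 + \frac{6 \frac{1}{w}}{2} = -3 + \frac{3}{w}$)
$Y^{2}{\left(21 \right)} = \left(-3 + \frac{3}{21}\right)^{2} = \left(-3 + 3 \cdot \frac{1}{21}\right)^{2} = \left(-3 + \frac{1}{7}\right)^{2} = \left(- \frac{20}{7}\right)^{2} = \frac{400}{49}$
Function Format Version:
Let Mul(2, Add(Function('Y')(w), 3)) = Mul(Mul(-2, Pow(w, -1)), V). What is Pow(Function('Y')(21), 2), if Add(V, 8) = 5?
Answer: Rational(400, 49) ≈ 8.1633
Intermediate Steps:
V = -3 (V = Add(-8, 5) = -3)
Function('Y')(w) = Add(-3, Mul(3, Pow(w, -1))) (Function('Y')(w) = Add(-3, Mul(Rational(1, 2), Mul(Mul(-2, Pow(w, -1)), -3))) = Add(-3, Mul(Rational(1, 2), Mul(6, Pow(w, -1)))) = Add(-3, Mul(3, Pow(w, -1))))
Pow(Function('Y')(21), 2) = Pow(Add(-3, Mul(3, Pow(21, -1))), 2) = Pow(Add(-3, Mul(3, Rational(1, 21))), 2) = Pow(Add(-3, Rational(1, 7)), 2) = Pow(Rational(-20, 7), 2) = Rational(400, 49)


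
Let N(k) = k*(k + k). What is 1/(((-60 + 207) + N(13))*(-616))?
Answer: -1/298760 ≈ -3.3472e-6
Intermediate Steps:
N(k) = 2*k**2 (N(k) = k*(2*k) = 2*k**2)
1/(((-60 + 207) + N(13))*(-616)) = 1/(((-60 + 207) + 2*13**2)*(-616)) = -1/616/(147 + 2*169) = -1/616/(147 + 338) = -1/616/485 = (1/485)*(-1/616) = -1/298760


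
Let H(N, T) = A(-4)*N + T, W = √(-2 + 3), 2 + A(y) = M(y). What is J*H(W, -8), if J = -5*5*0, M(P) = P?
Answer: 0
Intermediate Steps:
A(y) = -2 + y
W = 1 (W = √1 = 1)
J = 0 (J = -25*0 = 0)
H(N, T) = T - 6*N (H(N, T) = (-2 - 4)*N + T = -6*N + T = T - 6*N)
J*H(W, -8) = 0*(-8 - 6*1) = 0*(-8 - 6) = 0*(-14) = 0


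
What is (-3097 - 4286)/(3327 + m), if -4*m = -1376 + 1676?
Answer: -2461/1084 ≈ -2.2703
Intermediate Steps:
m = -75 (m = -(-1376 + 1676)/4 = -1/4*300 = -75)
(-3097 - 4286)/(3327 + m) = (-3097 - 4286)/(3327 - 75) = -7383/3252 = -7383*1/3252 = -2461/1084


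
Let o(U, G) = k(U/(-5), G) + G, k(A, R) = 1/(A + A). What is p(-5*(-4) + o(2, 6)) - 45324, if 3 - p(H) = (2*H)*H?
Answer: -372369/8 ≈ -46546.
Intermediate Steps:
k(A, R) = 1/(2*A)
o(U, G) = G - 5/(2*U) (o(U, G) = 1/(2*((U/(-5)))) + G = 1/(2*((U*(-1/5)))) + G = 1/(2*((-U/5))) + G = (-5/U)/2 + G = -5/(2*U) + G = G - 5/(2*U))
p(H) = 3 - 2*H**2 (p(H) = 3 - 2*H*H = 3 - 2*H**2)
p(-5*(-4) + o(2, 6)) - 45324 = (3 - 2*(-5*(-4) + (6 - 5/2/2))**2) - 45324 = (3 - 2*(20 + (6 - 5/2*1/2))**2) - 45324 = (3 - 2*(20 + (6 - 5/4))**2) - 45324 = (3 - 2*(20 + 19/4)**2) - 45324 = (3 - 2*(99/4)**2) - 45324 = (3 - 2*9801/16) - 45324 = (3 - 9801/8) - 45324 = -9777/8 - 45324 = -372369/8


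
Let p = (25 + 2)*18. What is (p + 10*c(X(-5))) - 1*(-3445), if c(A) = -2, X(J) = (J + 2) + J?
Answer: 3911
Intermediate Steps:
X(J) = 2 + 2*J (X(J) = (2 + J) + J = 2 + 2*J)
p = 486 (p = 27*18 = 486)
(p + 10*c(X(-5))) - 1*(-3445) = (486 + 10*(-2)) - 1*(-3445) = (486 - 20) + 3445 = 466 + 3445 = 3911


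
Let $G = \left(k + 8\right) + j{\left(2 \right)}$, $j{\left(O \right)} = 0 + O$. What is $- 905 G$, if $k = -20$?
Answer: $9050$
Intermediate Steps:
$j{\left(O \right)} = O$
$G = -10$ ($G = \left(-20 + 8\right) + 2 = -12 + 2 = -10$)
$- 905 G = \left(-905\right) \left(-10\right) = 9050$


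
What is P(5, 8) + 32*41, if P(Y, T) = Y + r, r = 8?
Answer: 1325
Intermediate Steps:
P(Y, T) = 8 + Y (P(Y, T) = Y + 8 = 8 + Y)
P(5, 8) + 32*41 = (8 + 5) + 32*41 = 13 + 1312 = 1325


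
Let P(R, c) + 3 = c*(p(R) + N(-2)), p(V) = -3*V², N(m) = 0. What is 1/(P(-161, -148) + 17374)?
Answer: 1/11526295 ≈ 8.6758e-8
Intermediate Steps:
P(R, c) = -3 - 3*c*R² (P(R, c) = -3 + c*(-3*R² + 0) = -3 + c*(-3*R²) = -3 - 3*c*R²)
1/(P(-161, -148) + 17374) = 1/((-3 - 3*(-148)*(-161)²) + 17374) = 1/((-3 - 3*(-148)*25921) + 17374) = 1/((-3 + 11508924) + 17374) = 1/(11508921 + 17374) = 1/11526295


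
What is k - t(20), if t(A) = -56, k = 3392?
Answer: 3448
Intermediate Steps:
k - t(20) = 3392 - 1*(-56) = 3392 + 56 = 3448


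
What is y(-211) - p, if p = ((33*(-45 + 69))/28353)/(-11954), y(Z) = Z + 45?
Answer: -9377111950/56488627 ≈ -166.00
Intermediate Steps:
y(Z) = 45 + Z
p = -132/56488627 (p = ((33*24)*(1/28353))*(-1/11954) = (792*(1/28353))*(-1/11954) = (264/9451)*(-1/11954) = -132/56488627 ≈ -2.3368e-6)
y(-211) - p = (45 - 211) - 1*(-132/56488627) = -166 + 132/56488627 = -9377111950/56488627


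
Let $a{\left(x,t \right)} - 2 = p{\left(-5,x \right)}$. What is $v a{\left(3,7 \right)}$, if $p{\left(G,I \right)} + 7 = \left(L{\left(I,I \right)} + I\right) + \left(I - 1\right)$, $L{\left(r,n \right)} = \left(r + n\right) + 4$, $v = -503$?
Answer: $-5030$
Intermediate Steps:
$L{\left(r,n \right)} = 4 + n + r$ ($L{\left(r,n \right)} = \left(n + r\right) + 4 = 4 + n + r$)
$p{\left(G,I \right)} = -4 + 4 I$ ($p{\left(G,I \right)} = -7 + \left(\left(\left(4 + I + I\right) + I\right) + \left(I - 1\right)\right) = -7 + \left(\left(\left(4 + 2 I\right) + I\right) + \left(-1 + I\right)\right) = -7 + \left(\left(4 + 3 I\right) + \left(-1 + I\right)\right) = -7 + \left(3 + 4 I\right) = -4 + 4 I$)
$a{\left(x,t \right)} = -2 + 4 x$ ($a{\left(x,t \right)} = 2 + \left(-4 + 4 x\right) = -2 + 4 x$)
$v a{\left(3,7 \right)} = - 503 \left(-2 + 4 \cdot 3\right) = - 503 \left(-2 + 12\right) = \left(-503\right) 10 = -5030$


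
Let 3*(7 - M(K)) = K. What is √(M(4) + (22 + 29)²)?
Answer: 2*√5865/3 ≈ 51.056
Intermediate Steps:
M(K) = 7 - K/3
√(M(4) + (22 + 29)²) = √((7 - ⅓*4) + (22 + 29)²) = √((7 - 4/3) + 51²) = √(17/3 + 2601) = √(7820/3) = 2*√5865/3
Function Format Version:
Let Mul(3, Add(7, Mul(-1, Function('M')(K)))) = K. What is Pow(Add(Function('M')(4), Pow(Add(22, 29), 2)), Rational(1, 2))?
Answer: Mul(Rational(2, 3), Pow(5865, Rational(1, 2))) ≈ 51.056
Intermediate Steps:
Function('M')(K) = Add(7, Mul(Rational(-1, 3), K))
Pow(Add(Function('M')(4), Pow(Add(22, 29), 2)), Rational(1, 2)) = Pow(Add(Add(7, Mul(Rational(-1, 3), 4)), Pow(Add(22, 29), 2)), Rational(1, 2)) = Pow(Add(Add(7, Rational(-4, 3)), Pow(51, 2)), Rational(1, 2)) = Pow(Add(Rational(17, 3), 2601), Rational(1, 2)) = Pow(Rational(7820, 3), Rational(1, 2)) = Mul(Rational(2, 3), Pow(5865, Rational(1, 2)))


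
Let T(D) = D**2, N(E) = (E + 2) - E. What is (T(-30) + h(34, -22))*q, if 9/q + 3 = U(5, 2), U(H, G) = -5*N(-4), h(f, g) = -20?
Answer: -7920/13 ≈ -609.23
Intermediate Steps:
N(E) = 2 (N(E) = (2 + E) - E = 2)
U(H, G) = -10 (U(H, G) = -5*2 = -10)
q = -9/13 (q = 9/(-3 - 10) = 9/(-13) = 9*(-1/13) = -9/13 ≈ -0.69231)
(T(-30) + h(34, -22))*q = ((-30)**2 - 20)*(-9/13) = (900 - 20)*(-9/13) = 880*(-9/13) = -7920/13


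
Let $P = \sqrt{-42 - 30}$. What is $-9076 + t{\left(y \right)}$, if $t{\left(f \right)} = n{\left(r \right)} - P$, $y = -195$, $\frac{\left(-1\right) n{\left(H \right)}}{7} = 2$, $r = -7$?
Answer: $-9090 - 6 i \sqrt{2} \approx -9090.0 - 8.4853 i$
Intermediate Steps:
$P = 6 i \sqrt{2}$ ($P = \sqrt{-72} = 6 i \sqrt{2} \approx 8.4853 i$)
$n{\left(H \right)} = -14$ ($n{\left(H \right)} = \left(-7\right) 2 = -14$)
$t{\left(f \right)} = -14 - 6 i \sqrt{2}$
$-9076 + t{\left(y \right)} = -9076 - \left(14 + 6 i \sqrt{2}\right) = -9090 - 6 i \sqrt{2}$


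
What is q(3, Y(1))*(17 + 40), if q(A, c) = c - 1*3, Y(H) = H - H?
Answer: -171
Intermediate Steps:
Y(H) = 0
q(A, c) = -3 + c (q(A, c) = c - 3 = -3 + c)
q(3, Y(1))*(17 + 40) = (-3 + 0)*(17 + 40) = -3*57 = -171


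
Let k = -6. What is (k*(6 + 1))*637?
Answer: -26754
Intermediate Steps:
(k*(6 + 1))*637 = -6*(6 + 1)*637 = -6*7*637 = -42*637 = -26754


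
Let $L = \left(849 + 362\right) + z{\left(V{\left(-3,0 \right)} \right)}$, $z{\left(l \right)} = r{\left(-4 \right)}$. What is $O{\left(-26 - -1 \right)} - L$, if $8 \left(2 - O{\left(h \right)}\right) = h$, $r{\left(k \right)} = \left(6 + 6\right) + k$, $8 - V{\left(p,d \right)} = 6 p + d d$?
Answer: $- \frac{9711}{8} \approx -1213.9$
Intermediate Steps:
$V{\left(p,d \right)} = 8 - d^{2} - 6 p$ ($V{\left(p,d \right)} = 8 - \left(6 p + d d\right) = 8 - \left(6 p + d^{2}\right) = 8 - \left(d^{2} + 6 p\right) = 8 - d^{2} - 6 p$)
$r{\left(k \right)} = 12 + k$
$z{\left(l \right)} = 8$ ($z{\left(l \right)} = 12 - 4 = 8$)
$O{\left(h \right)} = 2 - \frac{h}{8}$
$L = 1219$ ($L = \left(849 + 362\right) + 8 = 1211 + 8 = 1219$)
$O{\left(-26 - -1 \right)} - L = \left(2 - \frac{-26 - -1}{8}\right) - 1219 = \left(2 - \frac{-26 + 1}{8}\right) - 1219 = \left(2 - - \frac{25}{8}\right) - 1219 = \left(2 + \frac{25}{8}\right) - 1219 = \frac{41}{8} - 1219 = - \frac{9711}{8}$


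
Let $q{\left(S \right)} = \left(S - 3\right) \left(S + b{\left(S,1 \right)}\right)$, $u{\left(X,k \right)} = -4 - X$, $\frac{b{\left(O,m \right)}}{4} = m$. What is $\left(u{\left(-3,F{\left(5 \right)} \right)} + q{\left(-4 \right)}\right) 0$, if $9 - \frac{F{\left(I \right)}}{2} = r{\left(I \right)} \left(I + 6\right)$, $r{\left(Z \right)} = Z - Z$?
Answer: $0$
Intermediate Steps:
$r{\left(Z \right)} = 0$
$F{\left(I \right)} = 18$ ($F{\left(I \right)} = 18 - 2 \cdot 0 \left(I + 6\right) = 18 - 2 \cdot 0 \left(6 + I\right) = 18 - 0 = 18 + 0 = 18$)
$b{\left(O,m \right)} = 4 m$
$q{\left(S \right)} = \left(-3 + S\right) \left(4 + S\right)$ ($q{\left(S \right)} = \left(S - 3\right) \left(S + 4 \cdot 1\right) = \left(-3 + S\right) \left(S + 4\right) = \left(-3 + S\right) \left(4 + S\right)$)
$\left(u{\left(-3,F{\left(5 \right)} \right)} + q{\left(-4 \right)}\right) 0 = \left(\left(-4 - -3\right) - \left(16 - 16\right)\right) 0 = \left(\left(-4 + 3\right) - 0\right) 0 = \left(-1 + 0\right) 0 = \left(-1\right) 0 = 0$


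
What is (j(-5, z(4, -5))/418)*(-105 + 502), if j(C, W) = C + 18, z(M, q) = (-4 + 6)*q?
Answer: 5161/418 ≈ 12.347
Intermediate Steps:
z(M, q) = 2*q
j(C, W) = 18 + C
(j(-5, z(4, -5))/418)*(-105 + 502) = ((18 - 5)/418)*(-105 + 502) = (13*(1/418))*397 = (13/418)*397 = 5161/418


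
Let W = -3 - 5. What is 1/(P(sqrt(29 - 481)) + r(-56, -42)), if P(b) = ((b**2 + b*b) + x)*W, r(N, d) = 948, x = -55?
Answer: 1/8620 ≈ 0.00011601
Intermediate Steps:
W = -8
P(b) = 440 - 16*b**2 (P(b) = ((b**2 + b*b) - 55)*(-8) = ((b**2 + b**2) - 55)*(-8) = (2*b**2 - 55)*(-8) = (-55 + 2*b**2)*(-8) = 440 - 16*b**2)
1/(P(sqrt(29 - 481)) + r(-56, -42)) = 1/((440 - 16*(sqrt(29 - 481))**2) + 948) = 1/((440 - 16*(sqrt(-452))**2) + 948) = 1/((440 - 16*(2*I*sqrt(113))**2) + 948) = 1/((440 - 16*(-452)) + 948) = 1/((440 + 7232) + 948) = 1/(7672 + 948) = 1/8620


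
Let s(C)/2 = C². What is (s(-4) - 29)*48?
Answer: 144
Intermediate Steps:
s(C) = 2*C²
(s(-4) - 29)*48 = (2*(-4)² - 29)*48 = (2*16 - 29)*48 = (32 - 29)*48 = 3*48 = 144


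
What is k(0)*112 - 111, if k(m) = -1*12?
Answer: -1455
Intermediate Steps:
k(m) = -12
k(0)*112 - 111 = -12*112 - 111 = -1344 - 111 = -1455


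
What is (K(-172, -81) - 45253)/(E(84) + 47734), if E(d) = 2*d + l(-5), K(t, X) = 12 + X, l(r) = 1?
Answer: -45322/47903 ≈ -0.94612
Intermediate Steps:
E(d) = 1 + 2*d (E(d) = 2*d + 1 = 1 + 2*d)
(K(-172, -81) - 45253)/(E(84) + 47734) = ((12 - 81) - 45253)/((1 + 2*84) + 47734) = (-69 - 45253)/((1 + 168) + 47734) = -45322/(169 + 47734) = -45322/47903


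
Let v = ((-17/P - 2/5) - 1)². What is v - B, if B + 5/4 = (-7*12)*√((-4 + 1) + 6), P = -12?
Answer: 4501/3600 + 84*√3 ≈ 146.74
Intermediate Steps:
v = 1/3600 (v = ((-17/(-12) - 2/5) - 1)² = ((-17*(-1/12) - 2*⅕) - 1)² = ((17/12 - ⅖) - 1)² = (61/60 - 1)² = (1/60)² = 1/3600 ≈ 0.00027778)
B = -5/4 - 84*√3 (B = -5/4 + (-7*12)*√((-4 + 1) + 6) = -5/4 - 84*√(-3 + 6) = -5/4 - 84*√3 ≈ -146.74)
v - B = 1/3600 - (-5/4 - 84*√3) = 1/3600 + (5/4 + 84*√3) = 4501/3600 + 84*√3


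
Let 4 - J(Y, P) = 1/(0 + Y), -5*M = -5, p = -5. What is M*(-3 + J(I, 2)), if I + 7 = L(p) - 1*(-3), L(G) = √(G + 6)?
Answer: 4/3 ≈ 1.3333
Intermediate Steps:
L(G) = √(6 + G)
M = 1 (M = -⅕*(-5) = 1)
I = -3 (I = -7 + (√(6 - 5) - 1*(-3)) = -7 + (√1 + 3) = -7 + (1 + 3) = -7 + 4 = -3)
J(Y, P) = 4 - 1/Y (J(Y, P) = 4 - 1/(0 + Y) = 4 - 1/Y)
M*(-3 + J(I, 2)) = 1*(-3 + (4 - 1/(-3))) = 1*(-3 + (4 - 1*(-⅓))) = 1*(-3 + (4 + ⅓)) = 1*(-3 + 13/3) = 1*(4/3) = 4/3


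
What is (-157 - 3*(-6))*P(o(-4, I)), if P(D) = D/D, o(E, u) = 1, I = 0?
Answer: -139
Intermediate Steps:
P(D) = 1
(-157 - 3*(-6))*P(o(-4, I)) = (-157 - 3*(-6))*1 = (-157 + 18)*1 = -139*1 = -139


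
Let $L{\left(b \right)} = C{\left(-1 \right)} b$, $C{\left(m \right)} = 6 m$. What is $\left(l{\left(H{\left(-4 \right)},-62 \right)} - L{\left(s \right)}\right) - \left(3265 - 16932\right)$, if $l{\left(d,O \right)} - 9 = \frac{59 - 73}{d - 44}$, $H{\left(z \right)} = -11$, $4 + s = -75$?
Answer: $\frac{726124}{55} \approx 13202.0$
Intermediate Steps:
$s = -79$ ($s = -4 - 75 = -79$)
$L{\left(b \right)} = - 6 b$ ($L{\left(b \right)} = 6 \left(-1\right) b = - 6 b$)
$l{\left(d,O \right)} = 9 - \frac{14}{-44 + d}$ ($l{\left(d,O \right)} = 9 + \frac{59 - 73}{d - 44} = 9 - \frac{14}{-44 + d}$)
$\left(l{\left(H{\left(-4 \right)},-62 \right)} - L{\left(s \right)}\right) - \left(3265 - 16932\right) = \left(\frac{-410 + 9 \left(-11\right)}{-44 - 11} - \left(-6\right) \left(-79\right)\right) - \left(3265 - 16932\right) = \left(\frac{-410 - 99}{-55} - 474\right) - -13667 = \left(\left(- \frac{1}{55}\right) \left(-509\right) - 474\right) + 13667 = \left(\frac{509}{55} - 474\right) + 13667 = - \frac{25561}{55} + 13667 = \frac{726124}{55}$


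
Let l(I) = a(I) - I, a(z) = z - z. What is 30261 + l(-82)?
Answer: 30343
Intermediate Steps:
a(z) = 0
l(I) = -I (l(I) = 0 - I = -I)
30261 + l(-82) = 30261 - 1*(-82) = 30261 + 82 = 30343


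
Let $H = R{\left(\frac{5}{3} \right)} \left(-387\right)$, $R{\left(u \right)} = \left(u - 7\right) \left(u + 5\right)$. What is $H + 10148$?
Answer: $23908$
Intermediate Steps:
$R{\left(u \right)} = \left(-7 + u\right) \left(5 + u\right)$
$H = 13760$ ($H = \left(-35 + \left(\frac{5}{3}\right)^{2} - 2 \cdot \frac{5}{3}\right) \left(-387\right) = \left(-35 + \left(5 \cdot \frac{1}{3}\right)^{2} - 2 \cdot 5 \cdot \frac{1}{3}\right) \left(-387\right) = \left(-35 + \left(\frac{5}{3}\right)^{2} - \frac{10}{3}\right) \left(-387\right) = \left(-35 + \frac{25}{9} - \frac{10}{3}\right) \left(-387\right) = \left(- \frac{320}{9}\right) \left(-387\right) = 13760$)
$H + 10148 = 13760 + 10148 = 23908$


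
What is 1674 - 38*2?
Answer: 1598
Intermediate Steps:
1674 - 38*2 = 1674 - 1*76 = 1674 - 76 = 1598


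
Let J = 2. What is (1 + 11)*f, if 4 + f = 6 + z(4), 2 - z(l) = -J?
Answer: 72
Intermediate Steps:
z(l) = 4 (z(l) = 2 - (-1)*2 = 2 - 1*(-2) = 2 + 2 = 4)
f = 6 (f = -4 + (6 + 4) = -4 + 10 = 6)
(1 + 11)*f = (1 + 11)*6 = 12*6 = 72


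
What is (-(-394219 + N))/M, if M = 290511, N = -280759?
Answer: 674978/290511 ≈ 2.3234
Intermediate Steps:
(-(-394219 + N))/M = -(-394219 - 280759)/290511 = -1*(-674978)*(1/290511) = 674978*(1/290511) = 674978/290511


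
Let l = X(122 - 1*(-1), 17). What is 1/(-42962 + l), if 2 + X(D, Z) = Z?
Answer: -1/42947 ≈ -2.3285e-5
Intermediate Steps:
X(D, Z) = -2 + Z
l = 15 (l = -2 + 17 = 15)
1/(-42962 + l) = 1/(-42962 + 15) = 1/(-42947) = -1/42947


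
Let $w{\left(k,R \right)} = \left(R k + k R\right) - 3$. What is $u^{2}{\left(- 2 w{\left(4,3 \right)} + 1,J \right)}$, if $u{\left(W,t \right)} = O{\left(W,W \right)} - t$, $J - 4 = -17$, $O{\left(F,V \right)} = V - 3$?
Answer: $961$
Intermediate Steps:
$O{\left(F,V \right)} = -3 + V$
$w{\left(k,R \right)} = -3 + 2 R k$ ($w{\left(k,R \right)} = \left(R k + R k\right) - 3 = 2 R k - 3 = -3 + 2 R k$)
$J = -13$ ($J = 4 - 17 = -13$)
$u{\left(W,t \right)} = -3 + W - t$ ($u{\left(W,t \right)} = \left(-3 + W\right) - t = -3 + W - t$)
$u^{2}{\left(- 2 w{\left(4,3 \right)} + 1,J \right)} = \left(-3 + \left(- 2 \left(-3 + 2 \cdot 3 \cdot 4\right) + 1\right) - -13\right)^{2} = \left(-3 + \left(- 2 \left(-3 + 24\right) + 1\right) + 13\right)^{2} = \left(-3 + \left(\left(-2\right) 21 + 1\right) + 13\right)^{2} = \left(-3 + \left(-42 + 1\right) + 13\right)^{2} = \left(-3 - 41 + 13\right)^{2} = \left(-31\right)^{2} = 961$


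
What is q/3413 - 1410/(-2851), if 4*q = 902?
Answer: 10910461/19460926 ≈ 0.56063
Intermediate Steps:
q = 451/2 (q = (¼)*902 = 451/2 ≈ 225.50)
q/3413 - 1410/(-2851) = (451/2)/3413 - 1410/(-2851) = (451/2)*(1/3413) - 1410*(-1/2851) = 451/6826 + 1410/2851 = 10910461/19460926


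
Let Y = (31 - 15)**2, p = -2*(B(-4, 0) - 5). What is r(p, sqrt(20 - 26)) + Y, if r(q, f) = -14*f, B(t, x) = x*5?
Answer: 256 - 14*I*sqrt(6) ≈ 256.0 - 34.293*I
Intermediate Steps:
B(t, x) = 5*x
p = 10 (p = -2*(5*0 - 5) = -2*(0 - 5) = -2*(-5) = 10)
Y = 256 (Y = 16**2 = 256)
r(p, sqrt(20 - 26)) + Y = -14*sqrt(20 - 26) + 256 = -14*I*sqrt(6) + 256 = 256 - 14*I*sqrt(6)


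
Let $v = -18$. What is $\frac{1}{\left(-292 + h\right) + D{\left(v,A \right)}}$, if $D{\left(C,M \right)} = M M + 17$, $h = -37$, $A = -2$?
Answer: $- \frac{1}{308} \approx -0.0032468$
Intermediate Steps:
$D{\left(C,M \right)} = 17 + M^{2}$ ($D{\left(C,M \right)} = M^{2} + 17 = 17 + M^{2}$)
$\frac{1}{\left(-292 + h\right) + D{\left(v,A \right)}} = \frac{1}{\left(-292 - 37\right) + \left(17 + \left(-2\right)^{2}\right)} = \frac{1}{-329 + \left(17 + 4\right)} = \frac{1}{-329 + 21} = \frac{1}{-308} = - \frac{1}{308}$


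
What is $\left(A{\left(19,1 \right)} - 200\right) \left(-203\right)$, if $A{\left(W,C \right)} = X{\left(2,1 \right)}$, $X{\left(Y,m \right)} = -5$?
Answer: $41615$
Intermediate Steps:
$A{\left(W,C \right)} = -5$
$\left(A{\left(19,1 \right)} - 200\right) \left(-203\right) = \left(-5 - 200\right) \left(-203\right) = \left(-205\right) \left(-203\right) = 41615$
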